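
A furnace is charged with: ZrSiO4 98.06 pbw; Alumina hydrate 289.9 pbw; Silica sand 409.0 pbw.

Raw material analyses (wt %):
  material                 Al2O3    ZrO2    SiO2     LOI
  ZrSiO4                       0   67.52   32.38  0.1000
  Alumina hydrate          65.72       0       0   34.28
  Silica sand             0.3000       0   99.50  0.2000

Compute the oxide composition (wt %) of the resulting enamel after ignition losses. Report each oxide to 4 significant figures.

In-progress results are displayed, with 4-significant-digit rounding, across the worked steps; all internal work carries full float precision from first step to last. Every reported result sees exactly one rounding; the derived quantities are re-derived from the batch weights for 696.7 pbw of glass in full precision (the three compositions, LOI, glass mass, the totals, the yield) as quoted within the problem or the answer.
Mass of each oxide from the mix:
  Al2O3: 289.9·0.6572 + 409.0·0.003000 = 191.7 pbw
  ZrO2: 98.06·0.6752 = 66.21 pbw
  SiO2: 98.06·0.3238 + 409.0·0.9950 = 438.7 pbw
LOI: 98.06·0.001000 + 289.9·0.3428 + 409.0·0.002000 = 100.3 pbw
Glass = total batch minus LOI = 797.0 − 100.3 = 696.7 pbw (the oxide masses sum to this)
oxide / glass × 100 gives the wt %

Glass mass = 696.7 pbw (batch 797.0 − LOI 100.3).
Composition: Al2O3 27.52%, ZrO2 9.504%, SiO2 62.97%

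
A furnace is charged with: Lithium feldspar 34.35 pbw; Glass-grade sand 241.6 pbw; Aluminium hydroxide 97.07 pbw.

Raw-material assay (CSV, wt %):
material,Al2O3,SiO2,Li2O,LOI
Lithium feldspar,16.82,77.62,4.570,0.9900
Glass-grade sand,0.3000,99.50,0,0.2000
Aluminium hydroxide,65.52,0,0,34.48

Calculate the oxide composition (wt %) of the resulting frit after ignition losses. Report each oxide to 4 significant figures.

Glass mass = 338.7 pbw (batch 373.0 − LOI 34.29).
Composition: Al2O3 20.70%, SiO2 78.84%, Li2O 0.4634%

The whole derivation carries full float precision end to end. Mid-chain values are displayed (rounded to 4 significant figures) on the page — every reported number takes exactly one rounding — all derived quantities are recomputed from the weighed amounts at 338.7 pbw of glass in exact precision (totals, yield, LOI, the three compositions, glass mass), exactly as printed in the problem or the answer.
Per-oxide mass from batch:
  Al2O3: 34.35·0.1682 + 241.6·0.003000 + 97.07·0.6552 = 70.10 pbw
  SiO2: 34.35·0.7762 + 241.6·0.9950 = 267.1 pbw
  Li2O: 34.35·0.04570 = 1.570 pbw
LOI: 34.35·0.009900 + 241.6·0.002000 + 97.07·0.3448 = 34.29 pbw
Glass = total batch minus LOI = 373.0 − 34.29 = 338.7 pbw (the oxide masses sum to this)
oxide / glass × 100 gives the wt %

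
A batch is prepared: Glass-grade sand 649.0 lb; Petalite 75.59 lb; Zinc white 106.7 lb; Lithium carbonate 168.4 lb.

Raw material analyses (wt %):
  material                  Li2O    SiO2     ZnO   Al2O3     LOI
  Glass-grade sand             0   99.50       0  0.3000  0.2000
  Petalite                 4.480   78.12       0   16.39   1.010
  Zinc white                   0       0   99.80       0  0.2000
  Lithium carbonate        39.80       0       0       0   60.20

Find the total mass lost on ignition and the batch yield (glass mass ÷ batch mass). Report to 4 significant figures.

The intermediate values are printed with 4-significant-digit rounding across the worked steps. Each numeric step holds full precision from start to finish; a single rounding yields each reported figure; the derived quantities (LOI, the four compositions, the yield, glass mass, totals) are carried from the batch weights at 896.0 lb of glass in full float precision, exactly as shown in the question or the answer.
Each material's LOI contribution:
  Glass-grade sand: 649.0 × 0.002000 = 1.298 lb
  Petalite: 75.59 × 0.01010 = 0.7635 lb
  Zinc white: 106.7 × 0.002000 = 0.2134 lb
  Lithium carbonate: 168.4 × 0.6020 = 101.4 lb
Total LOI = 103.7 lb
Glass = batch − LOI = 999.7 − 103.7 = 896.0 lb

LOI loss = 103.7 lb; glass = 896.0 lb; yield = 89.63%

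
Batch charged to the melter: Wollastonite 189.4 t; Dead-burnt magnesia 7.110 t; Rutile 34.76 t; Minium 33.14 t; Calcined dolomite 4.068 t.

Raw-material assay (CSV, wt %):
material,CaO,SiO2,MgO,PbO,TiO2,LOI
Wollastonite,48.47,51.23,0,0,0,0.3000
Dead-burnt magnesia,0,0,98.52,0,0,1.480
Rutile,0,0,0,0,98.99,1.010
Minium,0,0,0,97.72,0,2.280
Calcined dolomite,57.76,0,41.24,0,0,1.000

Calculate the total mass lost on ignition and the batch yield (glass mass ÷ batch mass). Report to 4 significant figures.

Full float precision is maintained at each step. Intermediates appear, rounded to four significant figures, alongside each step; each reported value is rounded a single time. Derived quantities, which include totals, LOI, five oxide percentages, yield, glass mass, are carried in exact precision, as written in the question or the answer, using the weight values for 266.7 t of glass.
Loss on ignition, line by line:
  Wollastonite: 189.4 × 0.003000 = 0.5682 t
  Dead-burnt magnesia: 7.110 × 0.01480 = 0.1052 t
  Rutile: 34.76 × 0.01010 = 0.3511 t
  Minium: 33.14 × 0.02280 = 0.7556 t
  Calcined dolomite: 4.068 × 0.01000 = 0.04068 t
Total LOI = 1.821 t
Glass = batch − LOI = 268.5 − 1.821 = 266.7 t

LOI loss = 1.821 t; glass = 266.7 t; yield = 99.32%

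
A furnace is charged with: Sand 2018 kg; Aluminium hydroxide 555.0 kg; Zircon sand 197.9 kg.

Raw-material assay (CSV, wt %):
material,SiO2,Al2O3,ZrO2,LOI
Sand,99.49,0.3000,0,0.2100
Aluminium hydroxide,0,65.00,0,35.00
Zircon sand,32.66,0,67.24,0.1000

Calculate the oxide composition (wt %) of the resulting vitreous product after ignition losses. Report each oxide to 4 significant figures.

Glass mass = 2572 kg (batch 2771 − LOI 198.7).
Composition: SiO2 80.57%, Al2O3 14.26%, ZrO2 5.173%

Full precision is carried from first step to last — in-progress results are displayed rounded to four significant digits at each printed step. A single rounding finalizes every reported value; all derived quantities, which include totals, net glass mass, the yield, three oxide percentages, ignition loss, are rebuilt in exact precision, as given in either problem or answer, using the weight values for 2572 kg of glass.
Mass of each oxide from the mix:
  SiO2: 2018·0.9949 + 197.9·0.3266 = 2072 kg
  Al2O3: 2018·0.003000 + 555.0·0.6500 = 366.8 kg
  ZrO2: 197.9·0.6724 = 133.1 kg
LOI: 2018·0.002100 + 555.0·0.3500 + 197.9·0.001000 = 198.7 kg
Glass mass = batch − LOI = 2771 − 198.7 = 2572 kg (equal to the oxide-mass sum)
wt % = oxide mass / glass mass × 100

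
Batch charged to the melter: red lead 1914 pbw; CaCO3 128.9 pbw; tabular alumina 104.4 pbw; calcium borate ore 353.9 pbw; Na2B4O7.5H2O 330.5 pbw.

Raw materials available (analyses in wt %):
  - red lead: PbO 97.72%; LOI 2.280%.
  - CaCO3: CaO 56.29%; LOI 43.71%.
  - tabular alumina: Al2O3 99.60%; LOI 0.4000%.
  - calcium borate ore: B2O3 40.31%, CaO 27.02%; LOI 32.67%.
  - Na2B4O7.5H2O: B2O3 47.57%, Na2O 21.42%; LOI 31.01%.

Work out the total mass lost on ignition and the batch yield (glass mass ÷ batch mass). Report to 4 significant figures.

Values along the way are printed rounded to four significant figures when written out. Every computation keeps exact precision at each step — each reported result is rounded a single time; the derived quantities are carried in full precision (the yield, totals, five oxide percentages, net glass mass, ignition loss) from the weighed amounts per 2513 pbw of glass, exactly as printed in the problem or the answer.
LOI of each material in turn:
  red lead: 1914 × 0.02280 = 43.64 pbw
  CaCO3: 128.9 × 0.4371 = 56.34 pbw
  tabular alumina: 104.4 × 0.004000 = 0.4176 pbw
  calcium borate ore: 353.9 × 0.3267 = 115.6 pbw
  Na2B4O7.5H2O: 330.5 × 0.3101 = 102.5 pbw
Total LOI = 318.5 pbw
Glass = batch − LOI = 2832 − 318.5 = 2513 pbw

LOI loss = 318.5 pbw; glass = 2513 pbw; yield = 88.75%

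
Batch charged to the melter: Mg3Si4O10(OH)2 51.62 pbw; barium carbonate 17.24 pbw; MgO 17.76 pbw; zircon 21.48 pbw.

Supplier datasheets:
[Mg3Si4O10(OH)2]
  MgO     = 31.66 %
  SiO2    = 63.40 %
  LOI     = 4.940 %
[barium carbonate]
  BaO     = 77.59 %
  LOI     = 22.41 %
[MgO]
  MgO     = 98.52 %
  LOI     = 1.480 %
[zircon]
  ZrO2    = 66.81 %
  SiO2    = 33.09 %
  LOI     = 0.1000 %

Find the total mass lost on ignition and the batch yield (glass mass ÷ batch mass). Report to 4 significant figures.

LOI loss = 6.698 pbw; glass = 101.4 pbw; yield = 93.80%

In-progress results appear rounded to four significant digits within the worked lines. All internal work holds full precision through every step — each reported number carries a single rounding. All derived quantities (glass mass, LOI, yield, four oxide percentages, totals) are rebuilt at exact precision from the weighed amounts on 101.4 pbw of glass exactly as printed in the question or the answer.
LOI of each material in turn:
  Mg3Si4O10(OH)2: 51.62 × 0.04940 = 2.550 pbw
  barium carbonate: 17.24 × 0.2241 = 3.863 pbw
  MgO: 17.76 × 0.01480 = 0.2628 pbw
  zircon: 21.48 × 0.001000 = 0.02148 pbw
Total LOI = 6.698 pbw
Glass = batch − LOI = 108.1 − 6.698 = 101.4 pbw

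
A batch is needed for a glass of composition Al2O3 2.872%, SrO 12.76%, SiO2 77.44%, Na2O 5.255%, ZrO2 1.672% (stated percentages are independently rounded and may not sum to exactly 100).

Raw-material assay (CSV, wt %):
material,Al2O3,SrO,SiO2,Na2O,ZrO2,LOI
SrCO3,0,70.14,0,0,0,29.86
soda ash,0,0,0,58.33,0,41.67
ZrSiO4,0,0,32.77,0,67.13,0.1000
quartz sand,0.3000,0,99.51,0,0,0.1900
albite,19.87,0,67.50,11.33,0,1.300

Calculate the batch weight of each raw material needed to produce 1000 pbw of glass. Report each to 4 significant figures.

Batch per 1000 pbw glass:
  SrCO3: 181.9 pbw
  soda ash: 64.01 pbw
  ZrSiO4: 24.91 pbw
  quartz sand: 678.9 pbw
  albite: 134.3 pbw
Total batch = 1084 pbw; LOI loss = 84.05 pbw; yield = 92.25%

All internal work runs at full precision through the solve — working values appear (rounded to 4 significant digits) when written out — each reported figure is rounded once only. Derived quantities, which include the yield, net glass mass, the totals, five oxide percentages, LOI, are computed at full precision, exactly as shown in the question or the answer, from the weighed amounts at 1000 pbw of glass.
Target oxide masses per 1000 pbw glass:
  Al2O3: 2.872% × 1000 = 28.72 pbw
  SrO: 12.76% × 1000 = 127.6 pbw
  SiO2: 77.44% × 1000 = 774.4 pbw
  Na2O: 5.255% × 1000 = 52.55 pbw
  ZrO2: 1.672% × 1000 = 16.72 pbw
Sums-versus-targets review using the reported weights, per the basis as stated (every target is met by its sum up to rounding of the answer):
  Al2O3: 678.9·0.003000 + 134.3·0.1987 = 28.72 pbw (target 28.72 pbw)
  SrO: 181.9·0.7014 = 127.6 pbw (target 127.6 pbw)
  SiO2: 24.91·0.3277 + 678.9·0.9951 + 134.3·0.6750 = 774.4 pbw (target 774.4 pbw)
  Na2O: 64.01·0.5833 + 134.3·0.1133 = 52.55 pbw (target 52.55 pbw)
  ZrO2: 24.91·0.6713 = 16.72 pbw (target 16.72 pbw)
Glass-mass bookkeeping: batch total minus LOI = 1000 pbw (the targets, summed, come to 1000 pbw; the stated basis being 1000 pbw — rounding explains the deltas).
Adding the batch up: Σ batch = 1084 pbw; LOI loss = Σ batch·LOI = 84.05 pbw; glass ÷ batch gives a yield of 92.25%.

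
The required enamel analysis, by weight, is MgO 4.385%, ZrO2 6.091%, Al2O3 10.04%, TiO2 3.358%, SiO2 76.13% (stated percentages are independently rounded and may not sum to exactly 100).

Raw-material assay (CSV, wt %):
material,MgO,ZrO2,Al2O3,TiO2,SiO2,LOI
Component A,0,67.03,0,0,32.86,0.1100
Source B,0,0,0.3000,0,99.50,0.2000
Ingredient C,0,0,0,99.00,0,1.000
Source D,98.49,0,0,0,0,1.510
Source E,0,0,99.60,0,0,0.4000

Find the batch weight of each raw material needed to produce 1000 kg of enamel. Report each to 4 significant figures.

Batch per 1000 kg enamel:
  Component A: 90.87 kg
  Source B: 735.1 kg
  Ingredient C: 33.92 kg
  Source D: 44.52 kg
  Source E: 98.59 kg
Total batch = 1003 kg; LOI loss = 2.976 kg; yield = 99.70%

All internal work carries full precision at all times — mid-chain values are displayed, rounded to four significant figures, when written out — a single rounding yields every reported result; all derived quantities (the totals, glass mass, the five compositions, ignition loss, the yield) are computed in full precision from the batch weights at 1000 kg of glass as set out in the question or the answer.
Oxide-by-oxide targets in 1000 kg enamel:
  MgO: 4.385% × 1000 = 43.85 kg
  ZrO2: 6.091% × 1000 = 60.91 kg
  Al2O3: 10.04% × 1000 = 100.4 kg
  TiO2: 3.358% × 1000 = 33.58 kg
  SiO2: 76.13% × 1000 = 761.3 kg
Checking each oxide sum per the reported batch figures, under the basis named above (delivered sums recover each target modulo rounding of the values):
  MgO: 44.52·0.9849 = 43.85 kg (target 43.85 kg)
  ZrO2: 90.87·0.6703 = 60.91 kg (target 60.91 kg)
  Al2O3: 735.1·0.003000 + 98.59·0.9960 = 100.4 kg (target 100.4 kg)
  TiO2: 33.92·0.9900 = 33.58 kg (target 33.58 kg)
  SiO2: 90.87·0.3286 + 735.1·0.9950 = 761.3 kg (target 761.3 kg)
Glass-mass bookkeeping: Σ batch − LOI loss = 1000 kg (oxide target masses add up to 1000 kg; against the stated basis, 1000 kg — deltas are rounding alone).
Summing the batch: Σ batch = 1003 kg; ignition loss, Σ(batch × LOI) = 2.976 kg; the yield ratio, glass ÷ batch: 99.70%.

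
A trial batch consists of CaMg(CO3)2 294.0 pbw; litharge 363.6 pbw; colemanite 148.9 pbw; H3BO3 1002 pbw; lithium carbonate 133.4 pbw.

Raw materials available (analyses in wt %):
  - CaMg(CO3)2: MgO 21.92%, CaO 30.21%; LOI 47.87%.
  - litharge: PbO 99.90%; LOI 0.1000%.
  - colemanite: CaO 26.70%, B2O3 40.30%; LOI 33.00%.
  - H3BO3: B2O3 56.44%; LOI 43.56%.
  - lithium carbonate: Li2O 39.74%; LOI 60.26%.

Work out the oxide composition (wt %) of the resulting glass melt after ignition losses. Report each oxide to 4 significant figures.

The whole derivation maintains full float precision in every operation. Working values are displayed, rounded to 4 significant figures, as written — exactly one rounding lands on each reported figure. The derived quantities (ignition loss, the five compositions, net glass mass, totals, yield) are carried at exact precision from the batch weights per 1235 pbw of glass, precisely as stated by the question or the answer.
Mass of each oxide from the mix:
  Li2O: 133.4·0.3974 = 53.01 pbw
  MgO: 294.0·0.2192 = 64.44 pbw
  CaO: 294.0·0.3021 + 148.9·0.2670 = 128.6 pbw
  PbO: 363.6·0.9990 = 363.2 pbw
  B2O3: 148.9·0.4030 + 1002·0.5644 = 625.5 pbw
LOI: 294.0·0.4787 + 363.6·0.001000 + 148.9·0.3300 + 1002·0.4356 + 133.4·0.6026 = 707.1 pbw
The glass mass, total less LOI, = 1942 − 707.1 = 1235 pbw (matching Σ of the oxides)
each wt % is 100 × oxide ÷ glass

Glass mass = 1235 pbw (batch 1942 − LOI 707.1).
Composition: Li2O 4.293%, MgO 5.219%, CaO 10.41%, PbO 29.42%, B2O3 50.66%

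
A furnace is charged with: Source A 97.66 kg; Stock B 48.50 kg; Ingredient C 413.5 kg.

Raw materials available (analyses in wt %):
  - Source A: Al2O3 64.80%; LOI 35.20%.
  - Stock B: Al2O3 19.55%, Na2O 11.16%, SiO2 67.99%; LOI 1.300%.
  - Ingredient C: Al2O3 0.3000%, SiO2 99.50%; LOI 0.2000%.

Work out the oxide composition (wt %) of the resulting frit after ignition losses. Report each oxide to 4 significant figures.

Glass mass = 523.8 kg (batch 559.7 − LOI 35.83).
Composition: Al2O3 14.13%, Na2O 1.033%, SiO2 84.84%

Values along the way appear with 4-significant-digit rounding at each printed step; the working math keeps full precision at each step — a single rounding yields each reported figure; the derived quantities (ignition loss, net glass mass, totals, the three compositions, the yield) are computed from the batch weights on 523.8 kg of glass in full float precision, precisely as stated by problem or answer.
Oxide-by-oxide delivered mass:
  Al2O3: 97.66·0.6480 + 48.50·0.1955 + 413.5·0.003000 = 74.01 kg
  Na2O: 48.50·0.1116 = 5.413 kg
  SiO2: 48.50·0.6799 + 413.5·0.9950 = 444.4 kg
LOI: 97.66·0.3520 + 48.50·0.01300 + 413.5·0.002000 = 35.83 kg
The glass mass, total less LOI, = 559.7 − 35.83 = 523.8 kg (equal to the oxide-mass sum)
wt % = 100 × oxide mass / glass mass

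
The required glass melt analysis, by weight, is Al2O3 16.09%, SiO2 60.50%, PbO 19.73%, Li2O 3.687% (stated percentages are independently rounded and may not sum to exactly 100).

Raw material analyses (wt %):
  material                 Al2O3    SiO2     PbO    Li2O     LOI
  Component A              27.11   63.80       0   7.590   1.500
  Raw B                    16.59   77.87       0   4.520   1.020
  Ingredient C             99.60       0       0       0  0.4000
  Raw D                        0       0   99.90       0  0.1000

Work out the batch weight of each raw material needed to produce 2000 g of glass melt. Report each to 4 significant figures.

Intermediates are displayed rounded to 4 significant digits in the printout; all internal work runs at full precision through the solve. Every reported result takes exactly one rounding. The derived quantities (totals, LOI, yield, net glass mass, the four compositions) are re-derived in exact precision using the weight values for 2000 g of glass as given in the problem or the answer.
Target masses of each oxide per 2000 g glass melt:
  Al2O3: 16.09% × 2000 = 321.8 g
  SiO2: 60.50% × 2000 = 1210 g
  PbO: 19.73% × 2000 = 394.6 g
  Li2O: 3.687% × 2000 = 73.74 g
A balance pass over the oxides, on the weights just shown, relative to the basis at hand (target by target, the sums agree net of answer rounding effects):
  Al2O3: 90.18·0.2711 + 1480·0.1659 + 52.03·0.9960 = 321.8 g (target 321.8 g)
  SiO2: 90.18·0.6380 + 1480·0.7787 = 1210 g (target 1210 g)
  PbO: 395.0·0.9990 = 394.6 g (target 394.6 g)
  Li2O: 90.18·0.07590 + 1480·0.04520 = 73.74 g (target 73.74 g)
Mass balance on the glass: total charge less LOI = 2000 g (targets for the oxides total 2000 g; basis as stated: 2000 g — gaps are rounding artifacts).
Total batch = Σ batch = 2017 g; loss to ignition Σ batch·LOI = 17.05 g; glass ÷ batch gives a yield of 99.15%.

Batch per 2000 g glass melt:
  Component A: 90.18 g
  Raw B: 1480 g
  Ingredient C: 52.03 g
  Raw D: 395.0 g
Total batch = 2017 g; LOI loss = 17.05 g; yield = 99.15%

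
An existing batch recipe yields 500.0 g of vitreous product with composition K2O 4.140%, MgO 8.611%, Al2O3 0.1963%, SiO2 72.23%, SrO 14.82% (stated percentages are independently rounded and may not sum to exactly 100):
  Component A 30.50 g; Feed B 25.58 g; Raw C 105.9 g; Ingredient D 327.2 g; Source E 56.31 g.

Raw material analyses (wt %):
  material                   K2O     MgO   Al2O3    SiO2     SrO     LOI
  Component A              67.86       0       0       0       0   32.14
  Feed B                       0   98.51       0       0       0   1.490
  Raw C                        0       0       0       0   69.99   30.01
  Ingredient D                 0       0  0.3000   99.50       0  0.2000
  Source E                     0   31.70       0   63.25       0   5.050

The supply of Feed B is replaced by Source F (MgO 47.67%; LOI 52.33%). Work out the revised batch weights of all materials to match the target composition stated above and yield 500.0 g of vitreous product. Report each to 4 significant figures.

The whole derivation maintains full float precision from start to finish — in-progress results are printed (rounded to 4 significant digits) alongside each step — exactly one rounding lands on every reported result — all derived quantities are re-derived at full precision (net glass mass, totals, five oxide percentages, the yield, LOI) from the batch weights for 500.0 g of glass, exactly as shown in either problem or answer.
The oxide mass targets at 500.0 g vitreous product:
  K2O: 4.140% × 500.0 = 20.70 g
  MgO: 8.611% × 500.0 = 43.06 g
  Al2O3: 0.1963% × 500.0 = 0.9815 g
  SiO2: 72.23% × 500.0 = 361.2 g
  SrO: 14.82% × 500.0 = 74.10 g
Sums-versus-targets review given the weights on record, at the basis given (each sum matches its target mass up to rounding of the answer):
  K2O: 30.50·0.6786 = 20.70 g (target 20.70 g)
  MgO: 52.87·0.4767 + 56.31·0.3170 = 43.05 g (target 43.06 g)
  Al2O3: 327.2·0.003000 = 0.9816 g (target 0.9815 g)
  SiO2: 327.2·0.9950 + 56.31·0.6325 = 361.2 g (target 361.2 g)
  SrO: 105.9·0.6999 = 74.12 g (target 74.10 g)
Glass mass check: the batch minus its LOI: 500.0 g (targets for the oxides total 500.0 g; stated basis 500.0 g — rounding explains the deltas).
Total batch = Σ batch = 572.8 g; the LOI term Σ batch·LOI equals 72.75 g; the yield ratio, glass ÷ batch: 87.30%.

Revised batch per 500.0 g vitreous product:
  Component A: 30.50 g
  Source F: 52.87 g
  Raw C: 105.9 g
  Ingredient D: 327.2 g
  Source E: 56.31 g
Total batch = 572.8 g; LOI loss = 72.75 g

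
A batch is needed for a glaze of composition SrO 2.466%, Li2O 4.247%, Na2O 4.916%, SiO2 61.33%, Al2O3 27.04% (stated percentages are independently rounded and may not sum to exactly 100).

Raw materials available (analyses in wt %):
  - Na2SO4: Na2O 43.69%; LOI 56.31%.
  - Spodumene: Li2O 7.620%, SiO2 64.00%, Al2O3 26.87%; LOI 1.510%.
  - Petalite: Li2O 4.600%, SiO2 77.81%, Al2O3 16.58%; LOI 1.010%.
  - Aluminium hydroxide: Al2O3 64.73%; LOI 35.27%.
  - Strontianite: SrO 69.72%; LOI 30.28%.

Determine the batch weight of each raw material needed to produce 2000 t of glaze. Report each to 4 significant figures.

The working math keeps full precision through the solve — mid-chain values appear, with 4-significant-digit rounding, as written — exactly one rounding is applied to each reported value; the derived quantities (five oxide percentages, the totals, LOI, glass mass, yield) are re-derived from the batch weights on 2000 t of glass at full precision, as written in problem or answer.
The oxide mass targets at 2000 t glaze:
  SrO: 2.466% × 2000 = 49.32 t
  Li2O: 4.247% × 2000 = 84.94 t
  Na2O: 4.916% × 2000 = 98.32 t
  SiO2: 61.33% × 2000 = 1227 t
  Al2O3: 27.04% × 2000 = 540.8 t
Checking each oxide sum with the batch weights as given, against the basis in use (each sum matches its target mass inside rounding margins):
  SrO: 70.74·0.6972 = 49.32 t (target 49.32 t)
  Li2O: 323.9·0.07620 + 1310·0.04600 = 84.94 t (target 84.94 t)
  Na2O: 225.0·0.4369 = 98.30 t (target 98.32 t)
  SiO2: 323.9·0.6400 + 1310·0.7781 = 1227 t (target 1227 t)
  Al2O3: 323.9·0.2687 + 1310·0.1658 + 365.5·0.6473 = 540.8 t (target 540.8 t)
Auditing the glass mass value: the batch minus its LOI: 2000 t (the targets, summed, come to 2000 t; versus the stated basis of 2000 t — deltas are rounding alone).
Total batch = Σ batch = 2295 t; LOI loss = Σ batch·LOI = 295.2 t; yield = glass ÷ total batch = 87.14%.

Batch per 2000 t glaze:
  Na2SO4: 225.0 t
  Spodumene: 323.9 t
  Petalite: 1310 t
  Aluminium hydroxide: 365.5 t
  Strontianite: 70.74 t
Total batch = 2295 t; LOI loss = 295.2 t; yield = 87.14%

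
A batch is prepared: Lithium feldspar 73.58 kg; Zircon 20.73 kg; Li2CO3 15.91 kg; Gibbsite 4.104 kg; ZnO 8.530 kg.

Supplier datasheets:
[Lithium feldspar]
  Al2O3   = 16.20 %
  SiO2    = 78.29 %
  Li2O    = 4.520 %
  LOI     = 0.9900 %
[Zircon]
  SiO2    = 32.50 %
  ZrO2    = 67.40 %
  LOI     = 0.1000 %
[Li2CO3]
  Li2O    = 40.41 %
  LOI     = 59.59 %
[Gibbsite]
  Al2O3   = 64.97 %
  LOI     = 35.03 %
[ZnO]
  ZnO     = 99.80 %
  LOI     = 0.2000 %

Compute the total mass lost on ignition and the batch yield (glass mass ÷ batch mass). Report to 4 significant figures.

LOI loss = 11.68 kg; glass = 111.2 kg; yield = 90.49%

Values along the way are shown (rounded to four significant figures) alongside each step — every computation holds full float precision at all times. Each reported figure sees exactly one rounding; the derived quantities, including the yield, the five compositions, totals, glass mass, ignition loss, are carried from the batch weights for 111.2 kg of glass in exact precision as given in either problem or answer.
LOI of each material in turn:
  Lithium feldspar: 73.58 × 0.009900 = 0.7284 kg
  Zircon: 20.73 × 0.001000 = 0.02073 kg
  Li2CO3: 15.91 × 0.5959 = 9.481 kg
  Gibbsite: 4.104 × 0.3503 = 1.438 kg
  ZnO: 8.530 × 0.002000 = 0.01706 kg
Total LOI = 11.68 kg
Glass = batch − LOI = 122.9 − 11.68 = 111.2 kg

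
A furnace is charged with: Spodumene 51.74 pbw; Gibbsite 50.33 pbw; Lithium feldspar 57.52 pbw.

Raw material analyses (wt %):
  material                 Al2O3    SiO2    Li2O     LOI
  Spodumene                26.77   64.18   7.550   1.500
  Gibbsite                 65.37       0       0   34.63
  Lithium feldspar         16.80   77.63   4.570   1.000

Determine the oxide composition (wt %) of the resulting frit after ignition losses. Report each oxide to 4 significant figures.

Glass mass = 140.8 pbw (batch 159.6 − LOI 18.78).
Composition: Al2O3 40.06%, SiO2 55.29%, Li2O 4.641%

Working values are displayed with 4-significant-figure rounding on the page — all internal work keeps full float precision at all times; each reported figure takes just one rounding; the derived quantities, which include ignition loss, three oxide percentages, yield, net glass mass, totals, are computed in exact precision, exactly as printed in the problem or the answer, from the batch weights on 140.8 pbw of glass.
Oxide masses out of the charge:
  Al2O3: 51.74·0.2677 + 50.33·0.6537 + 57.52·0.1680 = 56.41 pbw
  SiO2: 51.74·0.6418 + 57.52·0.7763 = 77.86 pbw
  Li2O: 51.74·0.07550 + 57.52·0.04570 = 6.535 pbw
LOI: 51.74·0.01500 + 50.33·0.3463 + 57.52·0.01000 = 18.78 pbw
Resulting glass, batch − LOI: 159.6 − 18.78 = 140.8 pbw (= Σ oxide masses)
wt %: oxide over glass, times 100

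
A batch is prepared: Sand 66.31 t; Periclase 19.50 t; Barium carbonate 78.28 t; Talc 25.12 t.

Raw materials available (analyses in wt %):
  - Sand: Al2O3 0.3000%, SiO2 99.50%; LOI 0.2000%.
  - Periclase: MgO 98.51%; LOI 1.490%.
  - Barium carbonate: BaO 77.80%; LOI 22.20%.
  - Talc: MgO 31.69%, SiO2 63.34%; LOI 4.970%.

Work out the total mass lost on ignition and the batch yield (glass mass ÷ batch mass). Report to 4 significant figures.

LOI loss = 19.05 t; glass = 170.2 t; yield = 89.93%

The intermediate values appear, rounded to 4 significant digits, as written; the whole derivation keeps full float precision throughout. Each reported figure is rounded only once. All derived quantities (glass mass, the totals, the four compositions, LOI, yield) are computed from the batch weights at 170.2 t of glass at full float precision as quoted within problem or answer.
Per-material ignition loss:
  Sand: 66.31 × 0.002000 = 0.1326 t
  Periclase: 19.50 × 0.01490 = 0.2905 t
  Barium carbonate: 78.28 × 0.2220 = 17.38 t
  Talc: 25.12 × 0.04970 = 1.248 t
Total LOI = 19.05 t
Glass = batch − LOI = 189.2 − 19.05 = 170.2 t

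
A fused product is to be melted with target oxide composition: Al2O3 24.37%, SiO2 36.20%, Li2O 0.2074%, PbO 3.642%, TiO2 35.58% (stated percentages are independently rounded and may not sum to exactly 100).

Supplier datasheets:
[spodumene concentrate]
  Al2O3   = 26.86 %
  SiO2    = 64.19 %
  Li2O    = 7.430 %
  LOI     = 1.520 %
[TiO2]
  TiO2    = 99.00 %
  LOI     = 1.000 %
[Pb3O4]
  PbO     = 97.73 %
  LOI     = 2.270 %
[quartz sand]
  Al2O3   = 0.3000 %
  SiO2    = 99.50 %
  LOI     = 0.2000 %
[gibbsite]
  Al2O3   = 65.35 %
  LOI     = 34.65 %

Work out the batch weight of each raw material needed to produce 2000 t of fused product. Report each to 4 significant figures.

Batch per 2000 t fused product:
  spodumene concentrate: 55.83 t
  TiO2: 718.8 t
  Pb3O4: 74.53 t
  quartz sand: 691.6 t
  gibbsite: 719.7 t
Total batch = 2260 t; LOI loss = 260.5 t; yield = 88.48%

Rounding to 4 significant digits applies to each intermediate as printed. All arithmetic runs at full precision at all times; a single rounding finalizes each reported figure. The derived quantities (net glass mass, five oxide percentages, totals, LOI, yield) are recomputed from the batch weights for 2000 t of glass at full precision, as given in question or answer.
Target oxide masses per 2000 t fused product:
  Al2O3: 24.37% × 2000 = 487.4 t
  SiO2: 36.20% × 2000 = 724.0 t
  Li2O: 0.2074% × 2000 = 4.148 t
  PbO: 3.642% × 2000 = 72.84 t
  TiO2: 35.58% × 2000 = 711.6 t
Per-oxide balance check on the weights just shown, relative to the basis at hand (delivered sums recover each target exact up to rounding of places):
  Al2O3: 55.83·0.2686 + 691.6·0.003000 + 719.7·0.6535 = 487.4 t (target 487.4 t)
  SiO2: 55.83·0.6419 + 691.6·0.9950 = 724.0 t (target 724.0 t)
  Li2O: 55.83·0.07430 = 4.148 t (target 4.148 t)
  PbO: 74.53·0.9773 = 72.84 t (target 72.84 t)
  TiO2: 718.8·0.9900 = 711.6 t (target 711.6 t)
Glass-mass bookkeeping: Σ batch − LOI loss = 2000 t (oxide target masses add up to 2000 t; versus the stated basis of 2000 t — rounding explains the deltas).
Adding the batch up: Σ batch = 2260 t; ignition loss, Σ(batch × LOI) = 260.5 t; the yield ratio, glass ÷ batch: 88.48%.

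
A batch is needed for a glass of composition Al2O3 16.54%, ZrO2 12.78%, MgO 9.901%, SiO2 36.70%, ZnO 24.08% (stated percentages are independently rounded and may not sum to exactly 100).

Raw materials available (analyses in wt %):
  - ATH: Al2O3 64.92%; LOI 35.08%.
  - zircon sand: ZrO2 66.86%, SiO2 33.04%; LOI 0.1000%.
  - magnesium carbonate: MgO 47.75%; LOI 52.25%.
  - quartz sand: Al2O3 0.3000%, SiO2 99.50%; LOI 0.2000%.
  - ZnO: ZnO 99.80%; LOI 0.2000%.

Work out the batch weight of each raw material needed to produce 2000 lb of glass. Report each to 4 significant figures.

Batch per 2000 lb glass:
  ATH: 506.7 lb
  zircon sand: 382.3 lb
  magnesium carbonate: 414.7 lb
  quartz sand: 610.7 lb
  ZnO: 482.6 lb
Total batch = 2397 lb; LOI loss = 397.0 lb; yield = 83.44%

Every computation maintains full precision throughout — values along the way are shown (rounded to 4 significant figures) alongside each step. Each reported figure is rounded only once. Derived quantities are computed in full float precision (glass mass, yield, the five compositions, ignition loss, totals) starting from the weights per 2000 lb of glass, as they appear in question or answer.
Oxide mass targets, per 2000 lb glass:
  Al2O3: 16.54% × 2000 = 330.8 lb
  ZrO2: 12.78% × 2000 = 255.6 lb
  MgO: 9.901% × 2000 = 198.0 lb
  SiO2: 36.70% × 2000 = 734.0 lb
  ZnO: 24.08% × 2000 = 481.6 lb
A balance pass over the oxides, using the reported weights, on the stated basis (sum by sum, the targets are met within answer rounding):
  Al2O3: 506.7·0.6492 + 610.7·0.003000 = 330.8 lb (target 330.8 lb)
  ZrO2: 382.3·0.6686 = 255.6 lb (target 255.6 lb)
  MgO: 414.7·0.4775 = 198.0 lb (target 198.0 lb)
  SiO2: 382.3·0.3304 + 610.7·0.9950 = 734.0 lb (target 734.0 lb)
  ZnO: 482.6·0.9980 = 481.6 lb (target 481.6 lb)
Consistency of the glass mass: total charge less LOI = 2000 lb (the Σ of target masses is 2000 lb; with the basis standing at 2000 lb — deltas are rounding alone).
Batch grand total — Σ batch = 2397 lb; ignition loss, Σ(batch × LOI) = 397.0 lb; yield: glass divided by total = 83.44%.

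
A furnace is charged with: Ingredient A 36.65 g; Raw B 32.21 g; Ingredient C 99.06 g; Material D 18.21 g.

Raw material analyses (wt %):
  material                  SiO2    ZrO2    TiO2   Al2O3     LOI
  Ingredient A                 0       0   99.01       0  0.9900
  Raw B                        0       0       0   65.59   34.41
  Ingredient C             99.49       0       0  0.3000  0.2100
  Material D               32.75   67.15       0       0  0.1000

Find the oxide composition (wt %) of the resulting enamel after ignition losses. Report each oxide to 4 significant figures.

Full precision is carried in all steps; intermediates are shown (rounded to four significant figures) within the worked lines — each reported result is rounded a single time; all derived quantities, including the totals, net glass mass, four oxide percentages, yield, LOI, are rebuilt using the weight values per 174.5 g of glass at full float precision, precisely as stated by problem or answer.
Oxide masses out of the charge:
  SiO2: 99.06·0.9949 + 18.21·0.3275 = 104.5 g
  ZrO2: 18.21·0.6715 = 12.23 g
  TiO2: 36.65·0.9901 = 36.29 g
  Al2O3: 32.21·0.6559 + 99.06·0.003000 = 21.42 g
LOI: 36.65·0.009900 + 32.21·0.3441 + 99.06·0.002100 + 18.21·0.001000 = 11.67 g
Glass mass = batch − LOI = 186.1 − 11.67 = 174.5 g (the oxide masses sum to this)
each wt % is 100 × oxide ÷ glass

Glass mass = 174.5 g (batch 186.1 − LOI 11.67).
Composition: SiO2 59.91%, ZrO2 7.009%, TiO2 20.80%, Al2O3 12.28%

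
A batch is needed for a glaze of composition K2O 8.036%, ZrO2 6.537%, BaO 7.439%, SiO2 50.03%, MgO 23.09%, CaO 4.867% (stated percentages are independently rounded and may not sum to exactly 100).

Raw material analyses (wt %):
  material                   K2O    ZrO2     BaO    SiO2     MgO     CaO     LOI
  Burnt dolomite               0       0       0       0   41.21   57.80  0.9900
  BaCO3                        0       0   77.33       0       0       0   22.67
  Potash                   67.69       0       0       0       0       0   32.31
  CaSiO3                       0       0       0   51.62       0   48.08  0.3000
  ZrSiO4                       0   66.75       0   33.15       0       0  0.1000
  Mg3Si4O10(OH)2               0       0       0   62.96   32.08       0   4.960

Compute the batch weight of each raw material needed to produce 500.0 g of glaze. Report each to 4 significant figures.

Values along the way are printed rounded to 4 significant digits between the steps. Each numeric step maintains full float precision throughout. Every reported result undergoes a single rounding — derived quantities (yield, six oxide percentages, ignition loss, glass mass, the totals) are recomputed at exact precision using the weight values for 500.0 g of glass, exactly as shown in question or answer.
Per-oxide target masses for 500.0 g glaze:
  K2O: 8.036% × 500.0 = 40.18 g
  ZrO2: 6.537% × 500.0 = 32.68 g
  BaO: 7.439% × 500.0 = 37.20 g
  SiO2: 50.03% × 500.0 = 250.2 g
  MgO: 23.09% × 500.0 = 115.4 g
  CaO: 4.867% × 500.0 = 24.34 g
Oxide-by-oxide audit applying the batch weights above, under the basis named above (oxide sums agree with the targets modulo rounding of the values):
  K2O: 59.36·0.6769 = 40.18 g (target 40.18 g)
  ZrO2: 48.97·0.6675 = 32.69 g (target 32.68 g)
  BaO: 48.10·0.7733 = 37.20 g (target 37.20 g)
  SiO2: 34.81·0.5162 + 48.97·0.3315 + 343.0·0.6296 = 250.2 g (target 250.2 g)
  MgO: 13.15·0.4121 + 343.0·0.3208 = 115.5 g (target 115.4 g)
  CaO: 13.15·0.5780 + 34.81·0.4808 = 24.34 g (target 24.34 g)
Glass-mass sanity pass: whole batch net of LOI = 500.0 g (the targets, summed, come to 500.0 g; basis as stated: 500.0 g — any gap is answer rounding).
Adding the batch up: Σ batch = 547.4 g; loss to ignition Σ batch·LOI = 47.38 g; glass ÷ batch gives a yield of 91.34%.

Batch per 500.0 g glaze:
  Burnt dolomite: 13.15 g
  BaCO3: 48.10 g
  Potash: 59.36 g
  CaSiO3: 34.81 g
  ZrSiO4: 48.97 g
  Mg3Si4O10(OH)2: 343.0 g
Total batch = 547.4 g; LOI loss = 47.38 g; yield = 91.34%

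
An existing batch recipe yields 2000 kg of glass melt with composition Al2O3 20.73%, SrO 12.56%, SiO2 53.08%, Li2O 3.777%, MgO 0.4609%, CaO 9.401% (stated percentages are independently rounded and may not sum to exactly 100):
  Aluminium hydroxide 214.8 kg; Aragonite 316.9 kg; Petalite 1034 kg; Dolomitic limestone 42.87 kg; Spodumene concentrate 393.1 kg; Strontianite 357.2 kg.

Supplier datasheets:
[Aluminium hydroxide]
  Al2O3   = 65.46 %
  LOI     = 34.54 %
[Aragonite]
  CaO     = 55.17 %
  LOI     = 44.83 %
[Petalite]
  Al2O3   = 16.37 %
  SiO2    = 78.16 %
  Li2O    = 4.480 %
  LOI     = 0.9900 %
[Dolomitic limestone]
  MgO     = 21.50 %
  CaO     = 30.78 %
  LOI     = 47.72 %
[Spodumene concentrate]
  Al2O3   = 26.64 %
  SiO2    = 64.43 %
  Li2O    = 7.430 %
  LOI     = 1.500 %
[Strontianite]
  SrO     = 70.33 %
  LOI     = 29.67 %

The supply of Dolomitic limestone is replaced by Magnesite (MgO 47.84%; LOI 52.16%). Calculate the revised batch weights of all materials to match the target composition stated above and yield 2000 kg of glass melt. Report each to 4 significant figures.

Revised batch per 2000 kg glass melt:
  Aluminium hydroxide: 214.8 kg
  Aragonite: 340.8 kg
  Petalite: 1034 kg
  Magnesite: 19.27 kg
  Spodumene concentrate: 393.1 kg
  Strontianite: 357.2 kg
Total batch = 2359 kg; LOI loss = 359.1 kg

Every computation maintains full float precision in all steps. Rounding to four significant figures governs every working value as printed; each reported value undergoes a single rounding — the derived quantities (totals, ignition loss, the yield, six oxide percentages, net glass mass) are recomputed at exact precision from the weighed amounts on 2000 kg of glass, exactly as shown in the question or the answer.
Target oxide masses per 2000 kg glass melt:
  Al2O3: 20.73% × 2000 = 414.6 kg
  SrO: 12.56% × 2000 = 251.2 kg
  SiO2: 53.08% × 2000 = 1062 kg
  Li2O: 3.777% × 2000 = 75.54 kg
  MgO: 0.4609% × 2000 = 9.218 kg
  CaO: 9.401% × 2000 = 188.0 kg
Mass-balance tally per oxide from the weights as reported, per the basis as stated (sums match the target masses inside rounding margins):
  Al2O3: 214.8·0.6546 + 1034·0.1637 + 393.1·0.2664 = 414.6 kg (target 414.6 kg)
  SrO: 357.2·0.7033 = 251.2 kg (target 251.2 kg)
  SiO2: 1034·0.7816 + 393.1·0.6443 = 1061 kg (target 1062 kg)
  Li2O: 1034·0.04480 + 393.1·0.07430 = 75.53 kg (target 75.54 kg)
  MgO: 19.27·0.4784 = 9.219 kg (target 9.218 kg)
  CaO: 340.8·0.5517 = 188.0 kg (target 188.0 kg)
The glass-mass cross-check: batch Σ − ignition loss = 2000 kg (oxide target masses add up to 2000 kg; versus the stated basis of 2000 kg — differing by rounding only).
Batch total: Σ batch = 2359 kg; Σ batch·LOI gives LOI loss = 359.1 kg; yield: glass divided by total = 84.78%.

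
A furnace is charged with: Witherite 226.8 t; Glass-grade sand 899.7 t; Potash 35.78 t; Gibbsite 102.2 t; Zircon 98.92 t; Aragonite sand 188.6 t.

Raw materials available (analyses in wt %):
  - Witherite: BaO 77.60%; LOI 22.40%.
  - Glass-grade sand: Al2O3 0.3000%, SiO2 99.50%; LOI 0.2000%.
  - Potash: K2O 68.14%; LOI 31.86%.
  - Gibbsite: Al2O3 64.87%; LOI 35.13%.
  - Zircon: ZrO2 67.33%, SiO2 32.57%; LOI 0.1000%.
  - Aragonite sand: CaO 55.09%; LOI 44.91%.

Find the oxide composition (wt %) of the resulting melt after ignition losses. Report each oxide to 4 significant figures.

Glass mass = 1367 t (batch 1552 − LOI 184.7).
Composition: BaO 12.87%, Al2O3 5.046%, ZrO2 4.871%, SiO2 67.83%, K2O 1.783%, CaO 7.599%

The intermediate values are displayed rounded to four significant digits alongside each step — full precision is kept in all steps. A single rounding completes each reported figure — derived quantities, including glass mass, the totals, ignition loss, the yield, six oxide percentages, are carried from the batch weights on 1367 t of glass in full float precision, as set out in question or answer.
Delivered oxide masses:
  BaO: 226.8·0.7760 = 176.0 t
  Al2O3: 899.7·0.003000 + 102.2·0.6487 = 69.00 t
  ZrO2: 98.92·0.6733 = 66.60 t
  SiO2: 899.7·0.9950 + 98.92·0.3257 = 927.4 t
  K2O: 35.78·0.6814 = 24.38 t
  CaO: 188.6·0.5509 = 103.9 t
LOI: 226.8·0.2240 + 899.7·0.002000 + 35.78·0.3186 + 102.2·0.3513 + 98.92·0.001000 + 188.6·0.4491 = 184.7 t
Glass = total batch minus LOI = 1552 − 184.7 = 1367 t (matching Σ of the oxides)
percent by weight: oxide/glass ×100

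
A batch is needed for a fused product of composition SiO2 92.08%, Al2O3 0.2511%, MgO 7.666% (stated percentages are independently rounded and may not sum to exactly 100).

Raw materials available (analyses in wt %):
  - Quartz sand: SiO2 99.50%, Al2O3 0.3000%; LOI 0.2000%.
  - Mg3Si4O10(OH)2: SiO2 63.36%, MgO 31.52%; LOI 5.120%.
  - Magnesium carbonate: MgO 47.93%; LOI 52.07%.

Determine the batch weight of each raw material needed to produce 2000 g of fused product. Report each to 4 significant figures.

Batch per 2000 g fused product:
  Quartz sand: 1674 g
  Mg3Si4O10(OH)2: 277.7 g
  Magnesium carbonate: 137.2 g
Total batch = 2089 g; LOI loss = 89.01 g; yield = 95.74%

In-progress results are shown, with 4-significant-digit rounding, at each printed step. Each numeric step keeps full precision end to end. Each reported value includes exactly one rounding — derived quantities, including totals, three oxide percentages, net glass mass, ignition loss, yield, are rebuilt starting from the weights per 2000 g of glass in full float precision, exactly as printed in the problem or the answer.
Target oxide masses per 2000 g fused product:
  SiO2: 92.08% × 2000 = 1842 g
  Al2O3: 0.2511% × 2000 = 5.022 g
  MgO: 7.666% × 2000 = 153.3 g
Mass-balance tally per oxide from the weights as reported, on the stated basis (summed amounts equal target values modulo rounding of the values):
  SiO2: 1674·0.9950 + 277.7·0.6336 = 1842 g (target 1842 g)
  Al2O3: 1674·0.003000 = 5.022 g (target 5.022 g)
  MgO: 277.7·0.3152 + 137.2·0.4793 = 153.3 g (target 153.3 g)
Mass balance on the glass: the batch minus its LOI: 2000 g (per-oxide target masses sum to 2000 g; stated basis 2000 g — differing by rounding only).
Batch grand total — Σ batch = 2089 g; the LOI term Σ batch·LOI equals 89.01 g; as yield: glass ÷ batch → 95.74%.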